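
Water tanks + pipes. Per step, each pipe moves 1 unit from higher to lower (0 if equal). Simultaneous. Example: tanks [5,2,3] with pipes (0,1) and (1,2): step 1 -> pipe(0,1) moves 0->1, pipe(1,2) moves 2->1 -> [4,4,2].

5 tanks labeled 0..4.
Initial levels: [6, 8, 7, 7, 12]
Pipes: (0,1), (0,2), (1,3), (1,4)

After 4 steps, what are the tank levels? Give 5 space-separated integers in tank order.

Step 1: flows [1->0,2->0,1->3,4->1] -> levels [8 7 6 8 11]
Step 2: flows [0->1,0->2,3->1,4->1] -> levels [6 10 7 7 10]
Step 3: flows [1->0,2->0,1->3,1=4] -> levels [8 8 6 8 10]
Step 4: flows [0=1,0->2,1=3,4->1] -> levels [7 9 7 8 9]

Answer: 7 9 7 8 9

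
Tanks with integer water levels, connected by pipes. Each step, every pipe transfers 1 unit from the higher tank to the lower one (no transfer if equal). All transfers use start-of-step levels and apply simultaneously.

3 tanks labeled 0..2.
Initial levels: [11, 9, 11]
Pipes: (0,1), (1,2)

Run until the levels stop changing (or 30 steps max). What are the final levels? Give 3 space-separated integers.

Step 1: flows [0->1,2->1] -> levels [10 11 10]
Step 2: flows [1->0,1->2] -> levels [11 9 11]
  -> period-2 cycle: step 2 state = step 0 state; never stabilizes
  -> state at step 30: (30-0) mod 2 = 0, same as step 0 -> [11 9 11]

Answer: 11 9 11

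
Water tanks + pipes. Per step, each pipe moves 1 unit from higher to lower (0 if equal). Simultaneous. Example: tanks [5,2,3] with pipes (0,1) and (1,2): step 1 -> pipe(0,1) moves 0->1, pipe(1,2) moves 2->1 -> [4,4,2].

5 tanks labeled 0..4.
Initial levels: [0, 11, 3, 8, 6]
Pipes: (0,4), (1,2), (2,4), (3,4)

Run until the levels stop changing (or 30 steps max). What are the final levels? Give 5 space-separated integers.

Step 1: flows [4->0,1->2,4->2,3->4] -> levels [1 10 5 7 5]
Step 2: flows [4->0,1->2,2=4,3->4] -> levels [2 9 6 6 5]
Step 3: flows [4->0,1->2,2->4,3->4] -> levels [3 8 6 5 6]
Step 4: flows [4->0,1->2,2=4,4->3] -> levels [4 7 7 6 4]
Step 5: flows [0=4,1=2,2->4,3->4] -> levels [4 7 6 5 6]
Step 6: flows [4->0,1->2,2=4,4->3] -> levels [5 6 7 6 4]
Step 7: flows [0->4,2->1,2->4,3->4] -> levels [4 7 5 5 7]
Step 8: flows [4->0,1->2,4->2,4->3] -> levels [5 6 7 6 4]
  -> period-2 cycle: step 8 state = step 6 state; never stabilizes
  -> state at step 30: (30-6) mod 2 = 0, same as step 6 -> [5 6 7 6 4]

Answer: 5 6 7 6 4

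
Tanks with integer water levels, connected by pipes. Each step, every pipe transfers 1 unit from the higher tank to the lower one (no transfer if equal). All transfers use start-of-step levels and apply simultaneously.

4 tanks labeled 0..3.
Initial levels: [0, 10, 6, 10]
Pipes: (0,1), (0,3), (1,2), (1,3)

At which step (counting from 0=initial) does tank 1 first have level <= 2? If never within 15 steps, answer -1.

Answer: -1

Derivation:
Step 1: flows [1->0,3->0,1->2,1=3] -> levels [2 8 7 9]
Step 2: flows [1->0,3->0,1->2,3->1] -> levels [4 7 8 7]
Step 3: flows [1->0,3->0,2->1,1=3] -> levels [6 7 7 6]
Step 4: flows [1->0,0=3,1=2,1->3] -> levels [7 5 7 7]
Step 5: flows [0->1,0=3,2->1,3->1] -> levels [6 8 6 6]
Step 6: flows [1->0,0=3,1->2,1->3] -> levels [7 5 7 7]
  -> period-2 cycle (repeats step 4); tank 1 never drops to <=2
Tank 1 never reaches <=2 within 15 steps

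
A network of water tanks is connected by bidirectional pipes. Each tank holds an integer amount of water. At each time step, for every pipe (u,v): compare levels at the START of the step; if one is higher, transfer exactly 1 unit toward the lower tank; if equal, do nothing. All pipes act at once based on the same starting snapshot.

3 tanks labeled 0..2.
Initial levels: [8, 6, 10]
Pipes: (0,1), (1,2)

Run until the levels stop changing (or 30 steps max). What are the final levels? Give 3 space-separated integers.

Answer: 8 8 8

Derivation:
Step 1: flows [0->1,2->1] -> levels [7 8 9]
Step 2: flows [1->0,2->1] -> levels [8 8 8]
Step 3: flows [0=1,1=2] -> levels [8 8 8]
  -> stable (no change)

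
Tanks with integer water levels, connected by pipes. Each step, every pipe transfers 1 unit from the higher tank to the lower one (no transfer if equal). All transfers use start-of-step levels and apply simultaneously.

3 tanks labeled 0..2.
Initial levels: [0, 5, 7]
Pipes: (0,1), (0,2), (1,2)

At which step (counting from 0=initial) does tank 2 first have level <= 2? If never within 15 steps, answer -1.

Answer: -1

Derivation:
Step 1: flows [1->0,2->0,2->1] -> levels [2 5 5]
Step 2: flows [1->0,2->0,1=2] -> levels [4 4 4]
Step 3: flows [0=1,0=2,1=2] -> levels [4 4 4]
  -> stable; tank 2 stays at 4 > 2
Tank 2 never reaches <=2 within 15 steps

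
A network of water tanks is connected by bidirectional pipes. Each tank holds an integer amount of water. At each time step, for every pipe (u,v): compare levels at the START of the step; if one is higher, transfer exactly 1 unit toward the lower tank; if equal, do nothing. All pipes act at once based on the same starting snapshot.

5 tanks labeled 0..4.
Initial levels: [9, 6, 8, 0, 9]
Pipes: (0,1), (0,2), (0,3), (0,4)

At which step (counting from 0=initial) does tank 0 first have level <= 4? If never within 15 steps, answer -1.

Step 1: flows [0->1,0->2,0->3,0=4] -> levels [6 7 9 1 9]
Step 2: flows [1->0,2->0,0->3,4->0] -> levels [8 6 8 2 8]
Step 3: flows [0->1,0=2,0->3,0=4] -> levels [6 7 8 3 8]
Step 4: flows [1->0,2->0,0->3,4->0] -> levels [8 6 7 4 7]
Step 5: flows [0->1,0->2,0->3,0->4] -> levels [4 7 8 5 8]
Tank 0 first reaches <=4 at step 5

Answer: 5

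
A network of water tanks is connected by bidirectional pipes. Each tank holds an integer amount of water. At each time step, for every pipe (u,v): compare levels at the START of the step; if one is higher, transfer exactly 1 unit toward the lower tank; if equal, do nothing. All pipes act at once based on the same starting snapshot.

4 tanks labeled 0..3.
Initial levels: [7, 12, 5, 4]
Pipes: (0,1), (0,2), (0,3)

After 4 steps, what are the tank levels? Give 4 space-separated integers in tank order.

Step 1: flows [1->0,0->2,0->3] -> levels [6 11 6 5]
Step 2: flows [1->0,0=2,0->3] -> levels [6 10 6 6]
Step 3: flows [1->0,0=2,0=3] -> levels [7 9 6 6]
Step 4: flows [1->0,0->2,0->3] -> levels [6 8 7 7]

Answer: 6 8 7 7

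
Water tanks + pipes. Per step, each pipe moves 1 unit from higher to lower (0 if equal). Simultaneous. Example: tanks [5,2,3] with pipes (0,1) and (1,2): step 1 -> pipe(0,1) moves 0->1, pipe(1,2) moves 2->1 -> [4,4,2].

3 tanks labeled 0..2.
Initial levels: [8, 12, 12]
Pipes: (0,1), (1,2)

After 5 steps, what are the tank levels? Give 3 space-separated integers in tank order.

Answer: 11 10 11

Derivation:
Step 1: flows [1->0,1=2] -> levels [9 11 12]
Step 2: flows [1->0,2->1] -> levels [10 11 11]
Step 3: flows [1->0,1=2] -> levels [11 10 11]
Step 4: flows [0->1,2->1] -> levels [10 12 10]
Step 5: flows [1->0,1->2] -> levels [11 10 11]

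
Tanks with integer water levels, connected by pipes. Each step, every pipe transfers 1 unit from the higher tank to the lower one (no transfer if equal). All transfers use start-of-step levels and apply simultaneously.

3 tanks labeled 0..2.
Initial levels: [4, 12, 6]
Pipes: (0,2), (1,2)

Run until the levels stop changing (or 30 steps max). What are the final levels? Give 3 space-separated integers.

Answer: 8 8 6

Derivation:
Step 1: flows [2->0,1->2] -> levels [5 11 6]
Step 2: flows [2->0,1->2] -> levels [6 10 6]
Step 3: flows [0=2,1->2] -> levels [6 9 7]
Step 4: flows [2->0,1->2] -> levels [7 8 7]
Step 5: flows [0=2,1->2] -> levels [7 7 8]
Step 6: flows [2->0,2->1] -> levels [8 8 6]
Step 7: flows [0->2,1->2] -> levels [7 7 8]
  -> period-2 cycle: step 7 state = step 5 state; never stabilizes
  -> state at step 30: (30-5) mod 2 = 1, same as step 6 -> [8 8 6]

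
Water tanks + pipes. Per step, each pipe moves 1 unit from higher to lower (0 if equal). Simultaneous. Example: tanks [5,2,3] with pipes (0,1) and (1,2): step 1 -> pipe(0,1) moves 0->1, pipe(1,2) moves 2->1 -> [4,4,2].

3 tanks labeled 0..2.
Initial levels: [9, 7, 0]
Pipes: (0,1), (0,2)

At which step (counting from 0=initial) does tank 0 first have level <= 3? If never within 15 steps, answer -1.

Answer: -1

Derivation:
Step 1: flows [0->1,0->2] -> levels [7 8 1]
Step 2: flows [1->0,0->2] -> levels [7 7 2]
Step 3: flows [0=1,0->2] -> levels [6 7 3]
Step 4: flows [1->0,0->2] -> levels [6 6 4]
Step 5: flows [0=1,0->2] -> levels [5 6 5]
Step 6: flows [1->0,0=2] -> levels [6 5 5]
Step 7: flows [0->1,0->2] -> levels [4 6 6]
Step 8: flows [1->0,2->0] -> levels [6 5 5]
  -> period-2 cycle (repeats step 6); tank 0 never drops to <=3
Tank 0 never reaches <=3 within 15 steps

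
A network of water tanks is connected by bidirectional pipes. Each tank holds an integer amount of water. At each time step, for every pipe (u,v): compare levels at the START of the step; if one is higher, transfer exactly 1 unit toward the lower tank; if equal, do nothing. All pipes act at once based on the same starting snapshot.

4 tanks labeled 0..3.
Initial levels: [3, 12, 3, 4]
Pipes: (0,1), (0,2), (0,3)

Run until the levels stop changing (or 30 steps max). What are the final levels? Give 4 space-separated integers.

Step 1: flows [1->0,0=2,3->0] -> levels [5 11 3 3]
Step 2: flows [1->0,0->2,0->3] -> levels [4 10 4 4]
Step 3: flows [1->0,0=2,0=3] -> levels [5 9 4 4]
Step 4: flows [1->0,0->2,0->3] -> levels [4 8 5 5]
Step 5: flows [1->0,2->0,3->0] -> levels [7 7 4 4]
Step 6: flows [0=1,0->2,0->3] -> levels [5 7 5 5]
Step 7: flows [1->0,0=2,0=3] -> levels [6 6 5 5]
Step 8: flows [0=1,0->2,0->3] -> levels [4 6 6 6]
Step 9: flows [1->0,2->0,3->0] -> levels [7 5 5 5]
Step 10: flows [0->1,0->2,0->3] -> levels [4 6 6 6]
  -> period-2 cycle: step 10 state = step 8 state; never stabilizes
  -> state at step 30: (30-8) mod 2 = 0, same as step 8 -> [4 6 6 6]

Answer: 4 6 6 6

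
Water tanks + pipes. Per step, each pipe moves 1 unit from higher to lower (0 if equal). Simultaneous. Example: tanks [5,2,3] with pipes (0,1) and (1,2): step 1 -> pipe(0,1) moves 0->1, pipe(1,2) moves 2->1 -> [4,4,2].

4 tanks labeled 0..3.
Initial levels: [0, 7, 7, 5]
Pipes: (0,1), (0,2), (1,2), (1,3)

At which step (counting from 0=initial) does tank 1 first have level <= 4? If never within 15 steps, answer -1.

Step 1: flows [1->0,2->0,1=2,1->3] -> levels [2 5 6 6]
Step 2: flows [1->0,2->0,2->1,3->1] -> levels [4 6 4 5]
Step 3: flows [1->0,0=2,1->2,1->3] -> levels [5 3 5 6]
Tank 1 first reaches <=4 at step 3

Answer: 3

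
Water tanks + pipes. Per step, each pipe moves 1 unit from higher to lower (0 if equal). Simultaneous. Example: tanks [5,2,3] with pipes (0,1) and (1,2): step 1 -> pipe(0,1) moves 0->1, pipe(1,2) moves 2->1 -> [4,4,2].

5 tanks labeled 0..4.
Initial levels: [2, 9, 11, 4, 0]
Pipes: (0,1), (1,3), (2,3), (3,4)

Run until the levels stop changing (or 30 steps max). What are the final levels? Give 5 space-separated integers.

Step 1: flows [1->0,1->3,2->3,3->4] -> levels [3 7 10 5 1]
Step 2: flows [1->0,1->3,2->3,3->4] -> levels [4 5 9 6 2]
Step 3: flows [1->0,3->1,2->3,3->4] -> levels [5 5 8 5 3]
Step 4: flows [0=1,1=3,2->3,3->4] -> levels [5 5 7 5 4]
Step 5: flows [0=1,1=3,2->3,3->4] -> levels [5 5 6 5 5]
Step 6: flows [0=1,1=3,2->3,3=4] -> levels [5 5 5 6 5]
Step 7: flows [0=1,3->1,3->2,3->4] -> levels [5 6 6 3 6]
Step 8: flows [1->0,1->3,2->3,4->3] -> levels [6 4 5 6 5]
Step 9: flows [0->1,3->1,3->2,3->4] -> levels [5 6 6 3 6]
  -> period-2 cycle: step 9 state = step 7 state; never stabilizes
  -> state at step 30: (30-7) mod 2 = 1, same as step 8 -> [6 4 5 6 5]

Answer: 6 4 5 6 5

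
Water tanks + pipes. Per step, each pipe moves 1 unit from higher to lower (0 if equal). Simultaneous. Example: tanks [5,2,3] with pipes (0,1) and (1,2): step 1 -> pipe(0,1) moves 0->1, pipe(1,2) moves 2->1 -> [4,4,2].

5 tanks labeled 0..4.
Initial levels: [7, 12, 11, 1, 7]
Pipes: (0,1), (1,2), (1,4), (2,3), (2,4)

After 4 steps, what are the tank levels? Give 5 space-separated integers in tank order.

Step 1: flows [1->0,1->2,1->4,2->3,2->4] -> levels [8 9 10 2 9]
Step 2: flows [1->0,2->1,1=4,2->3,2->4] -> levels [9 9 7 3 10]
Step 3: flows [0=1,1->2,4->1,2->3,4->2] -> levels [9 9 8 4 8]
Step 4: flows [0=1,1->2,1->4,2->3,2=4] -> levels [9 7 8 5 9]

Answer: 9 7 8 5 9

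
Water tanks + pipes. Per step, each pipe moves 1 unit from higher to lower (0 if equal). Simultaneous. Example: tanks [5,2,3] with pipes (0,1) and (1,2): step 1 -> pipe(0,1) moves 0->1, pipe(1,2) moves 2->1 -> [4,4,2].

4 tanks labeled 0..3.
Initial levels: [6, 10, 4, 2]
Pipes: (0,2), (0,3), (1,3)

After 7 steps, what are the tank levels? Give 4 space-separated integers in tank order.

Step 1: flows [0->2,0->3,1->3] -> levels [4 9 5 4]
Step 2: flows [2->0,0=3,1->3] -> levels [5 8 4 5]
Step 3: flows [0->2,0=3,1->3] -> levels [4 7 5 6]
Step 4: flows [2->0,3->0,1->3] -> levels [6 6 4 6]
Step 5: flows [0->2,0=3,1=3] -> levels [5 6 5 6]
Step 6: flows [0=2,3->0,1=3] -> levels [6 6 5 5]
Step 7: flows [0->2,0->3,1->3] -> levels [4 5 6 7]

Answer: 4 5 6 7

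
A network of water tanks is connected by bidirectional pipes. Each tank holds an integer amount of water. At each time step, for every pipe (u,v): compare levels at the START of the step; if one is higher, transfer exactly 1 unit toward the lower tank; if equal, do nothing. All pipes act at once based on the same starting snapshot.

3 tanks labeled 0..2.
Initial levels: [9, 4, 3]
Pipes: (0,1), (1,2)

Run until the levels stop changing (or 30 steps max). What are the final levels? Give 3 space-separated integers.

Step 1: flows [0->1,1->2] -> levels [8 4 4]
Step 2: flows [0->1,1=2] -> levels [7 5 4]
Step 3: flows [0->1,1->2] -> levels [6 5 5]
Step 4: flows [0->1,1=2] -> levels [5 6 5]
Step 5: flows [1->0,1->2] -> levels [6 4 6]
Step 6: flows [0->1,2->1] -> levels [5 6 5]
  -> period-2 cycle: step 6 state = step 4 state; never stabilizes
  -> state at step 30: (30-4) mod 2 = 0, same as step 4 -> [5 6 5]

Answer: 5 6 5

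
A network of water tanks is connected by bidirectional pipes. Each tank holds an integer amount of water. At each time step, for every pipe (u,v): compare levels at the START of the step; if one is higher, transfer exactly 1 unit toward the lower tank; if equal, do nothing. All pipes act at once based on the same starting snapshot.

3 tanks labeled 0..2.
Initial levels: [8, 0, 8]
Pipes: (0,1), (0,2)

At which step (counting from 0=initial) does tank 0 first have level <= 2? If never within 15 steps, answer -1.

Answer: -1

Derivation:
Step 1: flows [0->1,0=2] -> levels [7 1 8]
Step 2: flows [0->1,2->0] -> levels [7 2 7]
Step 3: flows [0->1,0=2] -> levels [6 3 7]
Step 4: flows [0->1,2->0] -> levels [6 4 6]
Step 5: flows [0->1,0=2] -> levels [5 5 6]
Step 6: flows [0=1,2->0] -> levels [6 5 5]
Step 7: flows [0->1,0->2] -> levels [4 6 6]
Step 8: flows [1->0,2->0] -> levels [6 5 5]
  -> period-2 cycle (repeats step 6); tank 0 never drops to <=2
Tank 0 never reaches <=2 within 15 steps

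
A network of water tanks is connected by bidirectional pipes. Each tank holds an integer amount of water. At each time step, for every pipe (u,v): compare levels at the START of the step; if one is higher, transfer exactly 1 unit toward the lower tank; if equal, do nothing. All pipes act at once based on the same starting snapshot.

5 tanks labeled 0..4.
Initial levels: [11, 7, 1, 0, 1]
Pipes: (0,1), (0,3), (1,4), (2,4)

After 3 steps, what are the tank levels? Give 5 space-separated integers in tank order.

Step 1: flows [0->1,0->3,1->4,2=4] -> levels [9 7 1 1 2]
Step 2: flows [0->1,0->3,1->4,4->2] -> levels [7 7 2 2 2]
Step 3: flows [0=1,0->3,1->4,2=4] -> levels [6 6 2 3 3]

Answer: 6 6 2 3 3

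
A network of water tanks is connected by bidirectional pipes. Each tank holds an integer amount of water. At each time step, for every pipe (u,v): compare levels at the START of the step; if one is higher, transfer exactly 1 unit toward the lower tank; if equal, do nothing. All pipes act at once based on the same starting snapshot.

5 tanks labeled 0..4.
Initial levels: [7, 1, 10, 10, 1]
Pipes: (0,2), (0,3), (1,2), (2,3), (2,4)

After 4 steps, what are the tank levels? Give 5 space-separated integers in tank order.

Answer: 7 5 5 7 5

Derivation:
Step 1: flows [2->0,3->0,2->1,2=3,2->4] -> levels [9 2 7 9 2]
Step 2: flows [0->2,0=3,2->1,3->2,2->4] -> levels [8 3 7 8 3]
Step 3: flows [0->2,0=3,2->1,3->2,2->4] -> levels [7 4 7 7 4]
Step 4: flows [0=2,0=3,2->1,2=3,2->4] -> levels [7 5 5 7 5]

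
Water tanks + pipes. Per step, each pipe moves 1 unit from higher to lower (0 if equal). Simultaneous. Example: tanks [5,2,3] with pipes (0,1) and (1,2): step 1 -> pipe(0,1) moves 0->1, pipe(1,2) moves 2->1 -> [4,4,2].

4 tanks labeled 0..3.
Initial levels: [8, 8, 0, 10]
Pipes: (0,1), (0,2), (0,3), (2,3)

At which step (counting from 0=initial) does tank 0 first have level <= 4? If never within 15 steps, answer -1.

Step 1: flows [0=1,0->2,3->0,3->2] -> levels [8 8 2 8]
Step 2: flows [0=1,0->2,0=3,3->2] -> levels [7 8 4 7]
Step 3: flows [1->0,0->2,0=3,3->2] -> levels [7 7 6 6]
Step 4: flows [0=1,0->2,0->3,2=3] -> levels [5 7 7 7]
Step 5: flows [1->0,2->0,3->0,2=3] -> levels [8 6 6 6]
Step 6: flows [0->1,0->2,0->3,2=3] -> levels [5 7 7 7]
  -> period-2 cycle (repeats step 4); tank 0 never drops to <=4
Tank 0 never reaches <=4 within 15 steps

Answer: -1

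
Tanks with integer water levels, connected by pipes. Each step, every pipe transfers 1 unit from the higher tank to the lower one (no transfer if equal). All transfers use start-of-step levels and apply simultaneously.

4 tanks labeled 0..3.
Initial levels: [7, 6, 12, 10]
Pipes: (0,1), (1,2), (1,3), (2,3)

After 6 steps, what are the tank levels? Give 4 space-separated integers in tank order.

Answer: 7 10 9 9

Derivation:
Step 1: flows [0->1,2->1,3->1,2->3] -> levels [6 9 10 10]
Step 2: flows [1->0,2->1,3->1,2=3] -> levels [7 10 9 9]
Step 3: flows [1->0,1->2,1->3,2=3] -> levels [8 7 10 10]
Step 4: flows [0->1,2->1,3->1,2=3] -> levels [7 10 9 9]
  -> period-2 cycle: step 4 state = step 2 state
  -> state at step 6: (6-2) mod 2 = 0, same as step 2 -> [7 10 9 9]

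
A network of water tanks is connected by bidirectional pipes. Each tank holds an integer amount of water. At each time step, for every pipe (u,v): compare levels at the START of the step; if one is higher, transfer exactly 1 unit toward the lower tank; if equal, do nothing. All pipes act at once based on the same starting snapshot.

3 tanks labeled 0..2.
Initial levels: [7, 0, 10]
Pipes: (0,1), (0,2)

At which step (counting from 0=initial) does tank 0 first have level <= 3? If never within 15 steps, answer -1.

Answer: -1

Derivation:
Step 1: flows [0->1,2->0] -> levels [7 1 9]
Step 2: flows [0->1,2->0] -> levels [7 2 8]
Step 3: flows [0->1,2->0] -> levels [7 3 7]
Step 4: flows [0->1,0=2] -> levels [6 4 7]
Step 5: flows [0->1,2->0] -> levels [6 5 6]
Step 6: flows [0->1,0=2] -> levels [5 6 6]
Step 7: flows [1->0,2->0] -> levels [7 5 5]
Step 8: flows [0->1,0->2] -> levels [5 6 6]
  -> period-2 cycle (repeats step 6); tank 0 never drops to <=3
Tank 0 never reaches <=3 within 15 steps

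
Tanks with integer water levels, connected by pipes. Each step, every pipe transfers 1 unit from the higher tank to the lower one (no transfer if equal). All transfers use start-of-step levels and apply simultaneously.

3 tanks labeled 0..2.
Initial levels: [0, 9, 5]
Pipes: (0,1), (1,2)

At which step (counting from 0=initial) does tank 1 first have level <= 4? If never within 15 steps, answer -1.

Step 1: flows [1->0,1->2] -> levels [1 7 6]
Step 2: flows [1->0,1->2] -> levels [2 5 7]
Step 3: flows [1->0,2->1] -> levels [3 5 6]
Step 4: flows [1->0,2->1] -> levels [4 5 5]
Step 5: flows [1->0,1=2] -> levels [5 4 5]
Tank 1 first reaches <=4 at step 5

Answer: 5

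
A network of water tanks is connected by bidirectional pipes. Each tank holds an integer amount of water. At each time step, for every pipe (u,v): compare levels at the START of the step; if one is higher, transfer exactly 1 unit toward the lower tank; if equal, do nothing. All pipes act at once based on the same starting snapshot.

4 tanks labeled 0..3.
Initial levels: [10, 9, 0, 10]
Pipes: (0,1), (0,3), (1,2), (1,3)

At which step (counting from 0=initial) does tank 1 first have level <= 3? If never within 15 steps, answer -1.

Step 1: flows [0->1,0=3,1->2,3->1] -> levels [9 10 1 9]
Step 2: flows [1->0,0=3,1->2,1->3] -> levels [10 7 2 10]
Step 3: flows [0->1,0=3,1->2,3->1] -> levels [9 8 3 9]
Step 4: flows [0->1,0=3,1->2,3->1] -> levels [8 9 4 8]
Step 5: flows [1->0,0=3,1->2,1->3] -> levels [9 6 5 9]
Step 6: flows [0->1,0=3,1->2,3->1] -> levels [8 7 6 8]
Step 7: flows [0->1,0=3,1->2,3->1] -> levels [7 8 7 7]
Step 8: flows [1->0,0=3,1->2,1->3] -> levels [8 5 8 8]
Step 9: flows [0->1,0=3,2->1,3->1] -> levels [7 8 7 7]
  -> period-2 cycle (repeats step 7); tank 1 never drops to <=3
Tank 1 never reaches <=3 within 15 steps

Answer: -1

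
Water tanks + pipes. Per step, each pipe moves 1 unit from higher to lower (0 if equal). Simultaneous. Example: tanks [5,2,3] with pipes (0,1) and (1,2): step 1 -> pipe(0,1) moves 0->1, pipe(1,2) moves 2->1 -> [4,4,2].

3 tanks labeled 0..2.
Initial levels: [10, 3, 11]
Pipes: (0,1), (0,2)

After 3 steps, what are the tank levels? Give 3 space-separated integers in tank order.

Answer: 9 6 9

Derivation:
Step 1: flows [0->1,2->0] -> levels [10 4 10]
Step 2: flows [0->1,0=2] -> levels [9 5 10]
Step 3: flows [0->1,2->0] -> levels [9 6 9]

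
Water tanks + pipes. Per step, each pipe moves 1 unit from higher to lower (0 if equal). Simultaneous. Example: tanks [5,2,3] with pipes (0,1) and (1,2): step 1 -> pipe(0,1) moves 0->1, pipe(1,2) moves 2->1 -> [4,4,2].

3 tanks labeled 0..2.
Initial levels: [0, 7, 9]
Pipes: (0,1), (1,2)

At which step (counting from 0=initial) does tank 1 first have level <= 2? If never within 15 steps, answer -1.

Step 1: flows [1->0,2->1] -> levels [1 7 8]
Step 2: flows [1->0,2->1] -> levels [2 7 7]
Step 3: flows [1->0,1=2] -> levels [3 6 7]
Step 4: flows [1->0,2->1] -> levels [4 6 6]
Step 5: flows [1->0,1=2] -> levels [5 5 6]
Step 6: flows [0=1,2->1] -> levels [5 6 5]
Step 7: flows [1->0,1->2] -> levels [6 4 6]
Step 8: flows [0->1,2->1] -> levels [5 6 5]
  -> period-2 cycle (repeats step 6); tank 1 never drops to <=2
Tank 1 never reaches <=2 within 15 steps

Answer: -1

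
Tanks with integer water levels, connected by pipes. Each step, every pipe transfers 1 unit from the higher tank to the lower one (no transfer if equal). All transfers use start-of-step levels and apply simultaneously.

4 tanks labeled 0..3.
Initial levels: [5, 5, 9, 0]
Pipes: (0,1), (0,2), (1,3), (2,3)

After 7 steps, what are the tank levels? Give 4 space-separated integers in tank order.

Answer: 4 6 6 3

Derivation:
Step 1: flows [0=1,2->0,1->3,2->3] -> levels [6 4 7 2]
Step 2: flows [0->1,2->0,1->3,2->3] -> levels [6 4 5 4]
Step 3: flows [0->1,0->2,1=3,2->3] -> levels [4 5 5 5]
Step 4: flows [1->0,2->0,1=3,2=3] -> levels [6 4 4 5]
Step 5: flows [0->1,0->2,3->1,3->2] -> levels [4 6 6 3]
Step 6: flows [1->0,2->0,1->3,2->3] -> levels [6 4 4 5]
  -> period-2 cycle: step 6 state = step 4 state
  -> state at step 7: (7-4) mod 2 = 1, same as step 5 -> [4 6 6 3]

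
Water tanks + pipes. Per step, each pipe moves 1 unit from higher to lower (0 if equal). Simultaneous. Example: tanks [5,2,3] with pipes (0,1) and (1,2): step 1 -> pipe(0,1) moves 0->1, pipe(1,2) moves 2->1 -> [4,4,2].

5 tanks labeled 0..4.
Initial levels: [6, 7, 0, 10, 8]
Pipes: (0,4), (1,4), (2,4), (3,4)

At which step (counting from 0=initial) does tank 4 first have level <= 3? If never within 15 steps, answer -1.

Step 1: flows [4->0,4->1,4->2,3->4] -> levels [7 8 1 9 6]
Step 2: flows [0->4,1->4,4->2,3->4] -> levels [6 7 2 8 8]
Step 3: flows [4->0,4->1,4->2,3=4] -> levels [7 8 3 8 5]
Step 4: flows [0->4,1->4,4->2,3->4] -> levels [6 7 4 7 7]
Step 5: flows [4->0,1=4,4->2,3=4] -> levels [7 7 5 7 5]
Step 6: flows [0->4,1->4,2=4,3->4] -> levels [6 6 5 6 8]
Step 7: flows [4->0,4->1,4->2,4->3] -> levels [7 7 6 7 4]
Step 8: flows [0->4,1->4,2->4,3->4] -> levels [6 6 5 6 8]
  -> period-2 cycle (repeats step 6); tank 4 never drops to <=3
Tank 4 never reaches <=3 within 15 steps

Answer: -1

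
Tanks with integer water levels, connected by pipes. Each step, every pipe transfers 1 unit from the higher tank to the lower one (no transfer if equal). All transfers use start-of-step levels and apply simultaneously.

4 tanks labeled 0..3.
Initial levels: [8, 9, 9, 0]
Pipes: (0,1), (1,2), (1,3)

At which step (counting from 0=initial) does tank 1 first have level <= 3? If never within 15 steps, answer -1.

Answer: -1

Derivation:
Step 1: flows [1->0,1=2,1->3] -> levels [9 7 9 1]
Step 2: flows [0->1,2->1,1->3] -> levels [8 8 8 2]
Step 3: flows [0=1,1=2,1->3] -> levels [8 7 8 3]
Step 4: flows [0->1,2->1,1->3] -> levels [7 8 7 4]
Step 5: flows [1->0,1->2,1->3] -> levels [8 5 8 5]
Step 6: flows [0->1,2->1,1=3] -> levels [7 7 7 5]
Step 7: flows [0=1,1=2,1->3] -> levels [7 6 7 6]
Step 8: flows [0->1,2->1,1=3] -> levels [6 8 6 6]
Step 9: flows [1->0,1->2,1->3] -> levels [7 5 7 7]
Step 10: flows [0->1,2->1,3->1] -> levels [6 8 6 6]
  -> period-2 cycle (repeats step 8); tank 1 never drops to <=3
Tank 1 never reaches <=3 within 15 steps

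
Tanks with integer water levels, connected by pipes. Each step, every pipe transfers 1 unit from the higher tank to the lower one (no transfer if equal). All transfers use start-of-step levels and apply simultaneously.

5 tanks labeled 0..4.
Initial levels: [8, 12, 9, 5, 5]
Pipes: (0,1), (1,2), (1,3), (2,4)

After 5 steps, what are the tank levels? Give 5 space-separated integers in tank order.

Answer: 7 10 7 7 8

Derivation:
Step 1: flows [1->0,1->2,1->3,2->4] -> levels [9 9 9 6 6]
Step 2: flows [0=1,1=2,1->3,2->4] -> levels [9 8 8 7 7]
Step 3: flows [0->1,1=2,1->3,2->4] -> levels [8 8 7 8 8]
Step 4: flows [0=1,1->2,1=3,4->2] -> levels [8 7 9 8 7]
Step 5: flows [0->1,2->1,3->1,2->4] -> levels [7 10 7 7 8]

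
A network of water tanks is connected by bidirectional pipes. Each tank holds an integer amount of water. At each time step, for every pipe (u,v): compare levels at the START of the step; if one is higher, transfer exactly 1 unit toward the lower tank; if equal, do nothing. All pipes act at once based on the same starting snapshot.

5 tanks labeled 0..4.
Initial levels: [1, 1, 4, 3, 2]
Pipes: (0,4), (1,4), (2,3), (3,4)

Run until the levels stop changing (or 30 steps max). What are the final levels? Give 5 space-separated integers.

Step 1: flows [4->0,4->1,2->3,3->4] -> levels [2 2 3 3 1]
Step 2: flows [0->4,1->4,2=3,3->4] -> levels [1 1 3 2 4]
Step 3: flows [4->0,4->1,2->3,4->3] -> levels [2 2 2 4 1]
Step 4: flows [0->4,1->4,3->2,3->4] -> levels [1 1 3 2 4]
  -> period-2 cycle: step 4 state = step 2 state; never stabilizes
  -> state at step 30: (30-2) mod 2 = 0, same as step 2 -> [1 1 3 2 4]

Answer: 1 1 3 2 4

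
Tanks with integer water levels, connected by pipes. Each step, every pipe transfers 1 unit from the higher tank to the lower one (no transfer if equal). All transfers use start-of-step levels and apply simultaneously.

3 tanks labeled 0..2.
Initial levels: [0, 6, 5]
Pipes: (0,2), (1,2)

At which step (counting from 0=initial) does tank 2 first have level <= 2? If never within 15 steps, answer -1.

Answer: -1

Derivation:
Step 1: flows [2->0,1->2] -> levels [1 5 5]
Step 2: flows [2->0,1=2] -> levels [2 5 4]
Step 3: flows [2->0,1->2] -> levels [3 4 4]
Step 4: flows [2->0,1=2] -> levels [4 4 3]
Step 5: flows [0->2,1->2] -> levels [3 3 5]
Step 6: flows [2->0,2->1] -> levels [4 4 3]
  -> period-2 cycle (repeats step 4); tank 2 never drops to <=2
Tank 2 never reaches <=2 within 15 steps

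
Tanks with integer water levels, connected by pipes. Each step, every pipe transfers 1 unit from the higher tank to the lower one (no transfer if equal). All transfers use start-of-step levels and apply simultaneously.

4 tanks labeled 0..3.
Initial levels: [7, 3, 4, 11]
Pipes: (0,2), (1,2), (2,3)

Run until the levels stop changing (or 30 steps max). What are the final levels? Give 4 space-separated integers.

Answer: 5 5 8 7

Derivation:
Step 1: flows [0->2,2->1,3->2] -> levels [6 4 5 10]
Step 2: flows [0->2,2->1,3->2] -> levels [5 5 6 9]
Step 3: flows [2->0,2->1,3->2] -> levels [6 6 5 8]
Step 4: flows [0->2,1->2,3->2] -> levels [5 5 8 7]
Step 5: flows [2->0,2->1,2->3] -> levels [6 6 5 8]
  -> period-2 cycle: step 5 state = step 3 state; never stabilizes
  -> state at step 30: (30-3) mod 2 = 1, same as step 4 -> [5 5 8 7]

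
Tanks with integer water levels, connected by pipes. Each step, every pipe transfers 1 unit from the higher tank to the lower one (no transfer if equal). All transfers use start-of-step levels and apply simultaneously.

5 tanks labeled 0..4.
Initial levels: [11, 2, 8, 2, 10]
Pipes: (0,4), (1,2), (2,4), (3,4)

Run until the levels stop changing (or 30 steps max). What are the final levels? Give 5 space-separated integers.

Answer: 8 6 7 7 5

Derivation:
Step 1: flows [0->4,2->1,4->2,4->3] -> levels [10 3 8 3 9]
Step 2: flows [0->4,2->1,4->2,4->3] -> levels [9 4 8 4 8]
Step 3: flows [0->4,2->1,2=4,4->3] -> levels [8 5 7 5 8]
Step 4: flows [0=4,2->1,4->2,4->3] -> levels [8 6 7 6 6]
Step 5: flows [0->4,2->1,2->4,3=4] -> levels [7 7 5 6 8]
Step 6: flows [4->0,1->2,4->2,4->3] -> levels [8 6 7 7 5]
Step 7: flows [0->4,2->1,2->4,3->4] -> levels [7 7 5 6 8]
  -> period-2 cycle: step 7 state = step 5 state; never stabilizes
  -> state at step 30: (30-5) mod 2 = 1, same as step 6 -> [8 6 7 7 5]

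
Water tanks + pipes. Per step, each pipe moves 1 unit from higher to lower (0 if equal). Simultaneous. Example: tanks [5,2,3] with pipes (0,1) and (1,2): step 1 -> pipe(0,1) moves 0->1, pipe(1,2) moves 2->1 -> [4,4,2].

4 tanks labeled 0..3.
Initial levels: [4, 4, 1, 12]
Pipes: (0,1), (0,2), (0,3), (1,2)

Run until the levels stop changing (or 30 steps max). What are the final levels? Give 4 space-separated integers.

Step 1: flows [0=1,0->2,3->0,1->2] -> levels [4 3 3 11]
Step 2: flows [0->1,0->2,3->0,1=2] -> levels [3 4 4 10]
Step 3: flows [1->0,2->0,3->0,1=2] -> levels [6 3 3 9]
Step 4: flows [0->1,0->2,3->0,1=2] -> levels [5 4 4 8]
Step 5: flows [0->1,0->2,3->0,1=2] -> levels [4 5 5 7]
Step 6: flows [1->0,2->0,3->0,1=2] -> levels [7 4 4 6]
Step 7: flows [0->1,0->2,0->3,1=2] -> levels [4 5 5 7]
  -> period-2 cycle: step 7 state = step 5 state; never stabilizes
  -> state at step 30: (30-5) mod 2 = 1, same as step 6 -> [7 4 4 6]

Answer: 7 4 4 6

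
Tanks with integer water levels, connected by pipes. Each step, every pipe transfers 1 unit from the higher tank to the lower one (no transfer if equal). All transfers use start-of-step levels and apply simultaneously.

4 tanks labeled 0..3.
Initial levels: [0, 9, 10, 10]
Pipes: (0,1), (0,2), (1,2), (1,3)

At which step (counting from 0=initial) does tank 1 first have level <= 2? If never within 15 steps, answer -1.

Step 1: flows [1->0,2->0,2->1,3->1] -> levels [2 10 8 9]
Step 2: flows [1->0,2->0,1->2,1->3] -> levels [4 7 8 10]
Step 3: flows [1->0,2->0,2->1,3->1] -> levels [6 8 6 9]
Step 4: flows [1->0,0=2,1->2,3->1] -> levels [7 7 7 8]
Step 5: flows [0=1,0=2,1=2,3->1] -> levels [7 8 7 7]
Step 6: flows [1->0,0=2,1->2,1->3] -> levels [8 5 8 8]
Step 7: flows [0->1,0=2,2->1,3->1] -> levels [7 8 7 7]
  -> period-2 cycle (repeats step 5); tank 1 never drops to <=2
Tank 1 never reaches <=2 within 15 steps

Answer: -1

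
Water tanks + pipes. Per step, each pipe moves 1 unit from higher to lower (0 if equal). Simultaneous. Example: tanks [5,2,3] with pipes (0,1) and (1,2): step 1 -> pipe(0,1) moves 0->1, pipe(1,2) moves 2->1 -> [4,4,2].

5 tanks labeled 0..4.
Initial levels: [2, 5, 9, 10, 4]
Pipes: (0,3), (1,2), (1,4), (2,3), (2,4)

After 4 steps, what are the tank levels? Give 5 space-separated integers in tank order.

Answer: 5 7 5 6 7

Derivation:
Step 1: flows [3->0,2->1,1->4,3->2,2->4] -> levels [3 5 8 8 6]
Step 2: flows [3->0,2->1,4->1,2=3,2->4] -> levels [4 7 6 7 6]
Step 3: flows [3->0,1->2,1->4,3->2,2=4] -> levels [5 5 8 5 7]
Step 4: flows [0=3,2->1,4->1,2->3,2->4] -> levels [5 7 5 6 7]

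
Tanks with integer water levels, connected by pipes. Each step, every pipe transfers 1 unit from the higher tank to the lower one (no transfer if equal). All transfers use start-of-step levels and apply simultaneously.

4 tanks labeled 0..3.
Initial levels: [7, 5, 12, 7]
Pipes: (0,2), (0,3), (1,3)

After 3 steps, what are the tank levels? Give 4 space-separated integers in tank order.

Step 1: flows [2->0,0=3,3->1] -> levels [8 6 11 6]
Step 2: flows [2->0,0->3,1=3] -> levels [8 6 10 7]
Step 3: flows [2->0,0->3,3->1] -> levels [8 7 9 7]

Answer: 8 7 9 7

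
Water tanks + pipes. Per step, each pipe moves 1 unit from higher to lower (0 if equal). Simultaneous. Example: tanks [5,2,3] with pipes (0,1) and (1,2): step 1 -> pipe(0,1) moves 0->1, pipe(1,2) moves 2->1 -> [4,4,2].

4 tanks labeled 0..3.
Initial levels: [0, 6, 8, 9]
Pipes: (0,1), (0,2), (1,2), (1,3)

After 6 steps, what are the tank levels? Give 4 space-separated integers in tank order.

Answer: 6 4 7 6

Derivation:
Step 1: flows [1->0,2->0,2->1,3->1] -> levels [2 7 6 8]
Step 2: flows [1->0,2->0,1->2,3->1] -> levels [4 6 6 7]
Step 3: flows [1->0,2->0,1=2,3->1] -> levels [6 6 5 6]
Step 4: flows [0=1,0->2,1->2,1=3] -> levels [5 5 7 6]
Step 5: flows [0=1,2->0,2->1,3->1] -> levels [6 7 5 5]
Step 6: flows [1->0,0->2,1->2,1->3] -> levels [6 4 7 6]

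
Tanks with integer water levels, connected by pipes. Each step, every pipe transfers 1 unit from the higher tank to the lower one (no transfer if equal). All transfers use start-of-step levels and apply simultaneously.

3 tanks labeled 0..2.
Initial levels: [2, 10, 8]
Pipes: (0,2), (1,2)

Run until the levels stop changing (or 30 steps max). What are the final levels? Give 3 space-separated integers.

Step 1: flows [2->0,1->2] -> levels [3 9 8]
Step 2: flows [2->0,1->2] -> levels [4 8 8]
Step 3: flows [2->0,1=2] -> levels [5 8 7]
Step 4: flows [2->0,1->2] -> levels [6 7 7]
Step 5: flows [2->0,1=2] -> levels [7 7 6]
Step 6: flows [0->2,1->2] -> levels [6 6 8]
Step 7: flows [2->0,2->1] -> levels [7 7 6]
  -> period-2 cycle: step 7 state = step 5 state; never stabilizes
  -> state at step 30: (30-5) mod 2 = 1, same as step 6 -> [6 6 8]

Answer: 6 6 8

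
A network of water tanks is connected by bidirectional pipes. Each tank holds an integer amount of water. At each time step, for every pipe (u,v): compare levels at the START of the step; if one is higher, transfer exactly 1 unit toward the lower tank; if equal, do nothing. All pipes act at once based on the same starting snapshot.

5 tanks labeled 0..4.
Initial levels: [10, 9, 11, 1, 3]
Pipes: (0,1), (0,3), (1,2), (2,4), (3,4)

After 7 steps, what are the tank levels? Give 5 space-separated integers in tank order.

Step 1: flows [0->1,0->3,2->1,2->4,4->3] -> levels [8 11 9 3 3]
Step 2: flows [1->0,0->3,1->2,2->4,3=4] -> levels [8 9 9 4 4]
Step 3: flows [1->0,0->3,1=2,2->4,3=4] -> levels [8 8 8 5 5]
Step 4: flows [0=1,0->3,1=2,2->4,3=4] -> levels [7 8 7 6 6]
Step 5: flows [1->0,0->3,1->2,2->4,3=4] -> levels [7 6 7 7 7]
Step 6: flows [0->1,0=3,2->1,2=4,3=4] -> levels [6 8 6 7 7]
Step 7: flows [1->0,3->0,1->2,4->2,3=4] -> levels [8 6 8 6 6]

Answer: 8 6 8 6 6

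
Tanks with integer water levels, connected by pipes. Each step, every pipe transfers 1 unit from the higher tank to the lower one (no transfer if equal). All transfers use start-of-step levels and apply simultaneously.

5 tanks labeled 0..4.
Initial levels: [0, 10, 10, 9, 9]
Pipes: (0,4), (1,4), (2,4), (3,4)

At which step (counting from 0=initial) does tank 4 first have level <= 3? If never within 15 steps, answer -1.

Step 1: flows [4->0,1->4,2->4,3=4] -> levels [1 9 9 9 10]
Step 2: flows [4->0,4->1,4->2,4->3] -> levels [2 10 10 10 6]
Step 3: flows [4->0,1->4,2->4,3->4] -> levels [3 9 9 9 8]
Step 4: flows [4->0,1->4,2->4,3->4] -> levels [4 8 8 8 10]
Step 5: flows [4->0,4->1,4->2,4->3] -> levels [5 9 9 9 6]
Step 6: flows [4->0,1->4,2->4,3->4] -> levels [6 8 8 8 8]
Step 7: flows [4->0,1=4,2=4,3=4] -> levels [7 8 8 8 7]
Step 8: flows [0=4,1->4,2->4,3->4] -> levels [7 7 7 7 10]
Step 9: flows [4->0,4->1,4->2,4->3] -> levels [8 8 8 8 6]
Step 10: flows [0->4,1->4,2->4,3->4] -> levels [7 7 7 7 10]
  -> period-2 cycle (repeats step 8); tank 4 never drops to <=3
Tank 4 never reaches <=3 within 15 steps

Answer: -1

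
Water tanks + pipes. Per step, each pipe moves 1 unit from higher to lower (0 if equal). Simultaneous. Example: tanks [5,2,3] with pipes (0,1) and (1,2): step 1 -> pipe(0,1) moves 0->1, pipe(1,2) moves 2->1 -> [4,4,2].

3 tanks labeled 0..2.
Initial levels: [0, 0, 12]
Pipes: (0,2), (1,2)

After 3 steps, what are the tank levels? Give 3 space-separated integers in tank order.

Answer: 3 3 6

Derivation:
Step 1: flows [2->0,2->1] -> levels [1 1 10]
Step 2: flows [2->0,2->1] -> levels [2 2 8]
Step 3: flows [2->0,2->1] -> levels [3 3 6]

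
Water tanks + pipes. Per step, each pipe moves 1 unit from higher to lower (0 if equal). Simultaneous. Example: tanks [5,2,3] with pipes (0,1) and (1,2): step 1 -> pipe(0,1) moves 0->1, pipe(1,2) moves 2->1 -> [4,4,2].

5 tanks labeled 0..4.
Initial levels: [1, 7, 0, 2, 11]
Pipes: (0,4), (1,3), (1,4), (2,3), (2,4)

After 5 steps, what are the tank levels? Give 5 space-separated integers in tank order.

Answer: 5 5 6 3 2

Derivation:
Step 1: flows [4->0,1->3,4->1,3->2,4->2] -> levels [2 7 2 2 8]
Step 2: flows [4->0,1->3,4->1,2=3,4->2] -> levels [3 7 3 3 5]
Step 3: flows [4->0,1->3,1->4,2=3,4->2] -> levels [4 5 4 4 4]
Step 4: flows [0=4,1->3,1->4,2=3,2=4] -> levels [4 3 4 5 5]
Step 5: flows [4->0,3->1,4->1,3->2,4->2] -> levels [5 5 6 3 2]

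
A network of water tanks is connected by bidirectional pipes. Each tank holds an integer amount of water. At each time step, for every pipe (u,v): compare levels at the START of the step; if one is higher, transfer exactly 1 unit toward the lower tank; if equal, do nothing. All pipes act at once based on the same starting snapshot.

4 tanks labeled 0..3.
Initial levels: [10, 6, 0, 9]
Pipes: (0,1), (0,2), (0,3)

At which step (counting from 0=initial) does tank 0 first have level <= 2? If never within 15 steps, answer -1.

Answer: -1

Derivation:
Step 1: flows [0->1,0->2,0->3] -> levels [7 7 1 10]
Step 2: flows [0=1,0->2,3->0] -> levels [7 7 2 9]
Step 3: flows [0=1,0->2,3->0] -> levels [7 7 3 8]
Step 4: flows [0=1,0->2,3->0] -> levels [7 7 4 7]
Step 5: flows [0=1,0->2,0=3] -> levels [6 7 5 7]
Step 6: flows [1->0,0->2,3->0] -> levels [7 6 6 6]
Step 7: flows [0->1,0->2,0->3] -> levels [4 7 7 7]
Step 8: flows [1->0,2->0,3->0] -> levels [7 6 6 6]
  -> period-2 cycle (repeats step 6); tank 0 never drops to <=2
Tank 0 never reaches <=2 within 15 steps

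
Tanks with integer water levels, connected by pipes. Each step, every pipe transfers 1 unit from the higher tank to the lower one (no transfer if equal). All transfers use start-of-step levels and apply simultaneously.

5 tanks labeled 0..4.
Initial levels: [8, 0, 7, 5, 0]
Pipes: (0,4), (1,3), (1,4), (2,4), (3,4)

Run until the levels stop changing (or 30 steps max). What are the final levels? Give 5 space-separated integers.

Answer: 4 5 4 3 4

Derivation:
Step 1: flows [0->4,3->1,1=4,2->4,3->4] -> levels [7 1 6 3 3]
Step 2: flows [0->4,3->1,4->1,2->4,3=4] -> levels [6 3 5 2 4]
Step 3: flows [0->4,1->3,4->1,2->4,4->3] -> levels [5 3 4 4 4]
Step 4: flows [0->4,3->1,4->1,2=4,3=4] -> levels [4 5 4 3 4]
Step 5: flows [0=4,1->3,1->4,2=4,4->3] -> levels [4 3 4 5 4]
Step 6: flows [0=4,3->1,4->1,2=4,3->4] -> levels [4 5 4 3 4]
  -> period-2 cycle: step 6 state = step 4 state; never stabilizes
  -> state at step 30: (30-4) mod 2 = 0, same as step 4 -> [4 5 4 3 4]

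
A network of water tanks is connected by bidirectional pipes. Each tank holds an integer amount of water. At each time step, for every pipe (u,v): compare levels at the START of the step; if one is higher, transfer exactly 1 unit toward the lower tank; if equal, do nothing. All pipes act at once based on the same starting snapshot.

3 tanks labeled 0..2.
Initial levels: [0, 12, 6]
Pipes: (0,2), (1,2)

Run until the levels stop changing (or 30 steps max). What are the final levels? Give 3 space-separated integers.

Answer: 6 6 6

Derivation:
Step 1: flows [2->0,1->2] -> levels [1 11 6]
Step 2: flows [2->0,1->2] -> levels [2 10 6]
Step 3: flows [2->0,1->2] -> levels [3 9 6]
Step 4: flows [2->0,1->2] -> levels [4 8 6]
Step 5: flows [2->0,1->2] -> levels [5 7 6]
Step 6: flows [2->0,1->2] -> levels [6 6 6]
Step 7: flows [0=2,1=2] -> levels [6 6 6]
  -> stable (no change)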